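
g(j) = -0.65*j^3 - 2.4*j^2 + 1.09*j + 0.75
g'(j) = -1.95*j^2 - 4.8*j + 1.09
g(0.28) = 0.85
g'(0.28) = -0.41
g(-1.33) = -3.42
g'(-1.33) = 4.02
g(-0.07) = 0.66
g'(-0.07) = 1.42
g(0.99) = -1.15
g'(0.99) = -5.57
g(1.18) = -2.37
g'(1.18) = -7.29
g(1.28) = -3.15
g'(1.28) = -8.25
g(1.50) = -5.21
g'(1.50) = -10.50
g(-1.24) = -3.05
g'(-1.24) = 4.04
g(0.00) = 0.75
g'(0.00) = 1.09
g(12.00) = -1454.97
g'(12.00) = -337.31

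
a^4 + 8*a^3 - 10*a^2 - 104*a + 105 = (a - 3)*(a - 1)*(a + 5)*(a + 7)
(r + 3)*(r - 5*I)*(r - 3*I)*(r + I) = r^4 + 3*r^3 - 7*I*r^3 - 7*r^2 - 21*I*r^2 - 21*r - 15*I*r - 45*I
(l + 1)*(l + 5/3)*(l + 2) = l^3 + 14*l^2/3 + 7*l + 10/3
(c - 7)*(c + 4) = c^2 - 3*c - 28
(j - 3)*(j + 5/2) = j^2 - j/2 - 15/2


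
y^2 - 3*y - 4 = (y - 4)*(y + 1)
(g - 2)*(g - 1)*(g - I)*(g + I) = g^4 - 3*g^3 + 3*g^2 - 3*g + 2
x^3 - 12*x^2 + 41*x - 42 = (x - 7)*(x - 3)*(x - 2)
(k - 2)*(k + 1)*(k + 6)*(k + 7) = k^4 + 12*k^3 + 27*k^2 - 68*k - 84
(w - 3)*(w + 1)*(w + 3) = w^3 + w^2 - 9*w - 9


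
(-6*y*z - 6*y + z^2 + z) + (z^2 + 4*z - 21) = -6*y*z - 6*y + 2*z^2 + 5*z - 21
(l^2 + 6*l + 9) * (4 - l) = -l^3 - 2*l^2 + 15*l + 36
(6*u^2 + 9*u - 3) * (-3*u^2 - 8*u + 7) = -18*u^4 - 75*u^3 - 21*u^2 + 87*u - 21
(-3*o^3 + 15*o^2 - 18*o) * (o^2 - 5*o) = -3*o^5 + 30*o^4 - 93*o^3 + 90*o^2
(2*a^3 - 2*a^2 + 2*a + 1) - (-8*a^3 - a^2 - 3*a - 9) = 10*a^3 - a^2 + 5*a + 10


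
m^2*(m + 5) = m^3 + 5*m^2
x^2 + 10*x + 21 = (x + 3)*(x + 7)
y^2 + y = y*(y + 1)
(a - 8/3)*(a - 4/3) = a^2 - 4*a + 32/9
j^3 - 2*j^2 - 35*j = j*(j - 7)*(j + 5)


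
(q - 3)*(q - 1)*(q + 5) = q^3 + q^2 - 17*q + 15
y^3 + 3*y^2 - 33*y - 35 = (y - 5)*(y + 1)*(y + 7)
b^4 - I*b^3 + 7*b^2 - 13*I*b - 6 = (b - 2*I)*(b - I)^2*(b + 3*I)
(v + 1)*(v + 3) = v^2 + 4*v + 3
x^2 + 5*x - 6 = (x - 1)*(x + 6)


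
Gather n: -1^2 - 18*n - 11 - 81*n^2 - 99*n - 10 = -81*n^2 - 117*n - 22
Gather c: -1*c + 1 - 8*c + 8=9 - 9*c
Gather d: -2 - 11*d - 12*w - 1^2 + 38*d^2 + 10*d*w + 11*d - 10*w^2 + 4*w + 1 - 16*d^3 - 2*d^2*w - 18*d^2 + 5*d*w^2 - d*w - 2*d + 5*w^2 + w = -16*d^3 + d^2*(20 - 2*w) + d*(5*w^2 + 9*w - 2) - 5*w^2 - 7*w - 2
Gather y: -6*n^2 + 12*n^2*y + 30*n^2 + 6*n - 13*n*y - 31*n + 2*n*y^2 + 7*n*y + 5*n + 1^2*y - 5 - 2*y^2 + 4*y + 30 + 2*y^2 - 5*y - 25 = 24*n^2 + 2*n*y^2 - 20*n + y*(12*n^2 - 6*n)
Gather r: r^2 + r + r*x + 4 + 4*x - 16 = r^2 + r*(x + 1) + 4*x - 12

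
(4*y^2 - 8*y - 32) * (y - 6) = 4*y^3 - 32*y^2 + 16*y + 192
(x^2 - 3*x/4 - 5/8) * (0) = 0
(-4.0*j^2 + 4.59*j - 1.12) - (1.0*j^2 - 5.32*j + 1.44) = -5.0*j^2 + 9.91*j - 2.56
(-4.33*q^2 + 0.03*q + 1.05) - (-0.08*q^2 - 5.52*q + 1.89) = -4.25*q^2 + 5.55*q - 0.84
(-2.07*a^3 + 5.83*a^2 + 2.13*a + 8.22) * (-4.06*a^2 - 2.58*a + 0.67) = 8.4042*a^5 - 18.3292*a^4 - 25.0761*a^3 - 34.9625*a^2 - 19.7805*a + 5.5074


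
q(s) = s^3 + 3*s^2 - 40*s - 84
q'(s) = 3*s^2 + 6*s - 40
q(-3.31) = 45.00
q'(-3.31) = -26.99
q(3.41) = -145.86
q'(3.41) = 15.34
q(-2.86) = 31.55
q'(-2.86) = -32.62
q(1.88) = -141.95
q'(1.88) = -18.12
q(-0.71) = -54.45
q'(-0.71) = -42.75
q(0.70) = -110.19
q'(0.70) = -34.33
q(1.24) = -127.08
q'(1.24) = -27.95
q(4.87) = -92.15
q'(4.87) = 60.37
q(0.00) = -84.00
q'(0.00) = -40.00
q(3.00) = -150.00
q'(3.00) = 5.00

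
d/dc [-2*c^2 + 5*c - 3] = 5 - 4*c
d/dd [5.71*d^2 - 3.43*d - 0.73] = 11.42*d - 3.43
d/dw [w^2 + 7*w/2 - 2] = 2*w + 7/2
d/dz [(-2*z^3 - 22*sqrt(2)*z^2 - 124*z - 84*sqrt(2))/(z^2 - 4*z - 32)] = 2*(-z^4 + 8*z^3 + 44*sqrt(2)*z^2 + 158*z^2 + 788*sqrt(2)*z - 168*sqrt(2) + 1984)/(z^4 - 8*z^3 - 48*z^2 + 256*z + 1024)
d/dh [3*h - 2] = 3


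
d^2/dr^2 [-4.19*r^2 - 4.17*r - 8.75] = -8.38000000000000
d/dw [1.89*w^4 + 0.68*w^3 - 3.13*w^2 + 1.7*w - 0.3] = 7.56*w^3 + 2.04*w^2 - 6.26*w + 1.7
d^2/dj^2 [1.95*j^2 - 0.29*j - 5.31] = 3.90000000000000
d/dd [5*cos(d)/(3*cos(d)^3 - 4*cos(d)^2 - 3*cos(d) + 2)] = 10*(3*cos(d)^3 - 2*cos(d)^2 - 1)*sin(d)/(3*sin(d)^2*cos(d) - 4*sin(d)^2 + 2)^2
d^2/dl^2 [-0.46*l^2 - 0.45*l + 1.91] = -0.920000000000000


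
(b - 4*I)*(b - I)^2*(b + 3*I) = b^4 - 3*I*b^3 + 9*b^2 - 23*I*b - 12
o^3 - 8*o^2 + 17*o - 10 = (o - 5)*(o - 2)*(o - 1)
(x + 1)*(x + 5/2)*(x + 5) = x^3 + 17*x^2/2 + 20*x + 25/2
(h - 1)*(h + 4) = h^2 + 3*h - 4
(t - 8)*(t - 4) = t^2 - 12*t + 32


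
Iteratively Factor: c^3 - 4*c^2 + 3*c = (c - 1)*(c^2 - 3*c) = c*(c - 1)*(c - 3)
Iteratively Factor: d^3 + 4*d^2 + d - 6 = (d + 2)*(d^2 + 2*d - 3) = (d + 2)*(d + 3)*(d - 1)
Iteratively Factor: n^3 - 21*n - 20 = (n - 5)*(n^2 + 5*n + 4) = (n - 5)*(n + 4)*(n + 1)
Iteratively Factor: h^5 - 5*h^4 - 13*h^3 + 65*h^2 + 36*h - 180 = (h + 3)*(h^4 - 8*h^3 + 11*h^2 + 32*h - 60) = (h - 5)*(h + 3)*(h^3 - 3*h^2 - 4*h + 12) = (h - 5)*(h - 3)*(h + 3)*(h^2 - 4) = (h - 5)*(h - 3)*(h - 2)*(h + 3)*(h + 2)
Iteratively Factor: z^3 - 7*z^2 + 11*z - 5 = (z - 5)*(z^2 - 2*z + 1) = (z - 5)*(z - 1)*(z - 1)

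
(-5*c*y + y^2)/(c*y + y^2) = (-5*c + y)/(c + y)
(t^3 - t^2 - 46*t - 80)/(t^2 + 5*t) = t - 6 - 16/t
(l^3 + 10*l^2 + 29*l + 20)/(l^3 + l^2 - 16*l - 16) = (l + 5)/(l - 4)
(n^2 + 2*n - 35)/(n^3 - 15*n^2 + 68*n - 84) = (n^2 + 2*n - 35)/(n^3 - 15*n^2 + 68*n - 84)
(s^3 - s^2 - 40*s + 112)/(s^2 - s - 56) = (s^2 - 8*s + 16)/(s - 8)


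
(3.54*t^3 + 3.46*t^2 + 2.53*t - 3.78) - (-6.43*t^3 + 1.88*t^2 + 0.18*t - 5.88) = 9.97*t^3 + 1.58*t^2 + 2.35*t + 2.1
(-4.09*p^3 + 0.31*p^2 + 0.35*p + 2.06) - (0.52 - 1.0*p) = -4.09*p^3 + 0.31*p^2 + 1.35*p + 1.54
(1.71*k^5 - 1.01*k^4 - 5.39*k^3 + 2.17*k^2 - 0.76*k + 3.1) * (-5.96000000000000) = -10.1916*k^5 + 6.0196*k^4 + 32.1244*k^3 - 12.9332*k^2 + 4.5296*k - 18.476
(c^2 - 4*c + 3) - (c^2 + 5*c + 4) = -9*c - 1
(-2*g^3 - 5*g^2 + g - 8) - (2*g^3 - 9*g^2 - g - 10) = -4*g^3 + 4*g^2 + 2*g + 2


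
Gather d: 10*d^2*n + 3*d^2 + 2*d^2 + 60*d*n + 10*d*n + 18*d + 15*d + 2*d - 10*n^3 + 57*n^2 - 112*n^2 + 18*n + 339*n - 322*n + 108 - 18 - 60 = d^2*(10*n + 5) + d*(70*n + 35) - 10*n^3 - 55*n^2 + 35*n + 30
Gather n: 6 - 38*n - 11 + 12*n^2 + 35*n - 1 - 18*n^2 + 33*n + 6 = -6*n^2 + 30*n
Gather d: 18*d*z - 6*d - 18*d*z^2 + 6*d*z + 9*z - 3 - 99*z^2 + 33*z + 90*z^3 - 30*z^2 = d*(-18*z^2 + 24*z - 6) + 90*z^3 - 129*z^2 + 42*z - 3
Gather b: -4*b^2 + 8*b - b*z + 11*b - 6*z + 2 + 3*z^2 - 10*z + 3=-4*b^2 + b*(19 - z) + 3*z^2 - 16*z + 5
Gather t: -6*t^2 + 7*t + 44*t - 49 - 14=-6*t^2 + 51*t - 63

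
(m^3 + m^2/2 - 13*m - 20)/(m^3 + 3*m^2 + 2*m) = (m^2 - 3*m/2 - 10)/(m*(m + 1))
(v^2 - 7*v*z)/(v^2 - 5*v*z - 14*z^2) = v/(v + 2*z)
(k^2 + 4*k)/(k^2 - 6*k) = (k + 4)/(k - 6)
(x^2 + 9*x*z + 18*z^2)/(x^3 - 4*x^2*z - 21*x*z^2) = (x + 6*z)/(x*(x - 7*z))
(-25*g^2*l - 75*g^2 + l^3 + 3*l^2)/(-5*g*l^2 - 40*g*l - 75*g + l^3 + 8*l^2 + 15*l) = (5*g + l)/(l + 5)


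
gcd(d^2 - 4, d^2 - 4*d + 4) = d - 2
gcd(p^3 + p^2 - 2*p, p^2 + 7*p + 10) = p + 2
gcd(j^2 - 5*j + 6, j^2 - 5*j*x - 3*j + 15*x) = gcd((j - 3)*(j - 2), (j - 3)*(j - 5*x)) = j - 3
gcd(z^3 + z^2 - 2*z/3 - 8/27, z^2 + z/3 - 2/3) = z - 2/3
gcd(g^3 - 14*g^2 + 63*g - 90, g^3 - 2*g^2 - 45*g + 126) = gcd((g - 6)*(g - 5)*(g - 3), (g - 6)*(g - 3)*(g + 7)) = g^2 - 9*g + 18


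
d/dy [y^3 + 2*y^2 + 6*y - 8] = 3*y^2 + 4*y + 6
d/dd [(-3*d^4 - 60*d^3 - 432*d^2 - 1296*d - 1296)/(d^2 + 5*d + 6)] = 3*(-2*d^3 - 27*d^2 - 108*d - 108)/(d^2 + 6*d + 9)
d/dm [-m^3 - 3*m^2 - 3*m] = -3*m^2 - 6*m - 3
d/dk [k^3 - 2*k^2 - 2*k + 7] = 3*k^2 - 4*k - 2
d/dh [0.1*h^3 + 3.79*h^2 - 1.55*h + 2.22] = 0.3*h^2 + 7.58*h - 1.55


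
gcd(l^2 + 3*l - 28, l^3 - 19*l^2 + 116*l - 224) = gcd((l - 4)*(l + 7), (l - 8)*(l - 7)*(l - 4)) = l - 4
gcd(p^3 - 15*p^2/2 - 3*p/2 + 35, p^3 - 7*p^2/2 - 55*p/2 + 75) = p - 5/2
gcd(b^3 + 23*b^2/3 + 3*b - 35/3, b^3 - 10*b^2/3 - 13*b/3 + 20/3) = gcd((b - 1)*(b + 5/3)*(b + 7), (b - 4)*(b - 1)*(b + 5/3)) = b^2 + 2*b/3 - 5/3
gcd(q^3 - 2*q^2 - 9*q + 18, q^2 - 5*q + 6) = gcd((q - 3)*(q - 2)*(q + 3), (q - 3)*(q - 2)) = q^2 - 5*q + 6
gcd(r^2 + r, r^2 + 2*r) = r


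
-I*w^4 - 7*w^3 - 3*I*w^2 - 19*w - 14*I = (w - 7*I)*(w - 2*I)*(w + I)*(-I*w + 1)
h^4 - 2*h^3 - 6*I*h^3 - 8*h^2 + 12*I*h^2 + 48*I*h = h*(h - 4)*(h + 2)*(h - 6*I)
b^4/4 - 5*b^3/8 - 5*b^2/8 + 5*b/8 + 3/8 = (b/2 + 1/4)*(b/2 + 1/2)*(b - 3)*(b - 1)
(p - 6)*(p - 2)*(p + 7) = p^3 - p^2 - 44*p + 84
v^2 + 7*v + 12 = (v + 3)*(v + 4)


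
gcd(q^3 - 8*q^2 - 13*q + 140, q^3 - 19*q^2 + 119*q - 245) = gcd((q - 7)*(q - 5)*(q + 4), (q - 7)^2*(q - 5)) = q^2 - 12*q + 35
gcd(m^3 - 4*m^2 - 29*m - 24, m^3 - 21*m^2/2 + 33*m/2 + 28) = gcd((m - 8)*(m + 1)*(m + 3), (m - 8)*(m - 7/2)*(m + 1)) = m^2 - 7*m - 8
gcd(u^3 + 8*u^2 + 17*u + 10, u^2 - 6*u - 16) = u + 2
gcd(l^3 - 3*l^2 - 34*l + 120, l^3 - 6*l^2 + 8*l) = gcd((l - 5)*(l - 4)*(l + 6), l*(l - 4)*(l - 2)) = l - 4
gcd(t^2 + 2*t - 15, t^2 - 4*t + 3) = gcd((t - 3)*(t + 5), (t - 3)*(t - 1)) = t - 3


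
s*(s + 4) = s^2 + 4*s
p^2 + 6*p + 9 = (p + 3)^2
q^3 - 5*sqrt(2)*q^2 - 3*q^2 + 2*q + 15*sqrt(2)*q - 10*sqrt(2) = (q - 2)*(q - 1)*(q - 5*sqrt(2))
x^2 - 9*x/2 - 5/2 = (x - 5)*(x + 1/2)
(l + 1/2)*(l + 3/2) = l^2 + 2*l + 3/4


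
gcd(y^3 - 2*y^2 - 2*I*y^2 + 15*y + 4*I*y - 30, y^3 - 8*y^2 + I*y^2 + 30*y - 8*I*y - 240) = y - 5*I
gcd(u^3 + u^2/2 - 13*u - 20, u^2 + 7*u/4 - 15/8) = u + 5/2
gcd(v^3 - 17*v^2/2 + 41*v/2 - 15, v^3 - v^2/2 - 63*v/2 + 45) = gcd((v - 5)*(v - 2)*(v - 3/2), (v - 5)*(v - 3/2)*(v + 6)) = v^2 - 13*v/2 + 15/2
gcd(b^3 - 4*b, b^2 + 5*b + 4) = 1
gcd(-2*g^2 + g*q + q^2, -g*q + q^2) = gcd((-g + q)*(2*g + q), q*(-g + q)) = -g + q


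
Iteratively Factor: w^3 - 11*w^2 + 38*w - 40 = (w - 4)*(w^2 - 7*w + 10) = (w - 4)*(w - 2)*(w - 5)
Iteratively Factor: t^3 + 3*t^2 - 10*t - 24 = (t + 4)*(t^2 - t - 6) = (t + 2)*(t + 4)*(t - 3)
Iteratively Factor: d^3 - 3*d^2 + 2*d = (d - 1)*(d^2 - 2*d) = (d - 2)*(d - 1)*(d)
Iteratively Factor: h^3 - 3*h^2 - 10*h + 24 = (h + 3)*(h^2 - 6*h + 8) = (h - 2)*(h + 3)*(h - 4)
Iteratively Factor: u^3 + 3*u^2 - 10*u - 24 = (u - 3)*(u^2 + 6*u + 8) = (u - 3)*(u + 4)*(u + 2)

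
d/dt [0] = 0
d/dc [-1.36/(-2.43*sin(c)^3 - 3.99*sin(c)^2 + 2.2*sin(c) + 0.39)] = (-9.9144*sin(c)^2 - 10.8528*sin(c) + 2.992)*cos(c)/(2.43*sin(c)^3 + 3.99*sin(c)^2 - 2.2*sin(c) - 0.39)^2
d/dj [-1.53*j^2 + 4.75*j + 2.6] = 4.75 - 3.06*j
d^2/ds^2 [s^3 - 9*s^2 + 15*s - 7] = 6*s - 18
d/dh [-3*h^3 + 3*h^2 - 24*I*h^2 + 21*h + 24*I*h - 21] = -9*h^2 + h*(6 - 48*I) + 21 + 24*I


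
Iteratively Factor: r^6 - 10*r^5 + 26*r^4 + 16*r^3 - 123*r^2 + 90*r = (r + 2)*(r^5 - 12*r^4 + 50*r^3 - 84*r^2 + 45*r) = r*(r + 2)*(r^4 - 12*r^3 + 50*r^2 - 84*r + 45) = r*(r - 3)*(r + 2)*(r^3 - 9*r^2 + 23*r - 15) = r*(r - 3)^2*(r + 2)*(r^2 - 6*r + 5) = r*(r - 3)^2*(r - 1)*(r + 2)*(r - 5)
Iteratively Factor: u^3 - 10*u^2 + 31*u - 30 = (u - 2)*(u^2 - 8*u + 15) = (u - 3)*(u - 2)*(u - 5)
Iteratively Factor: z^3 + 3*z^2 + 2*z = (z)*(z^2 + 3*z + 2) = z*(z + 1)*(z + 2)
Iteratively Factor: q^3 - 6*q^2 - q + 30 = (q + 2)*(q^2 - 8*q + 15) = (q - 5)*(q + 2)*(q - 3)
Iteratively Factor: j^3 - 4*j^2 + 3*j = (j - 3)*(j^2 - j) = j*(j - 3)*(j - 1)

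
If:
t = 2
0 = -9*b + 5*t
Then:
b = 10/9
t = 2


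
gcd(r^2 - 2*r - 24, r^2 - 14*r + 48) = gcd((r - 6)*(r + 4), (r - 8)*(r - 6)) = r - 6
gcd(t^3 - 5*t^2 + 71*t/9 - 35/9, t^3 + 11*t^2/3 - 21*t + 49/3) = t^2 - 10*t/3 + 7/3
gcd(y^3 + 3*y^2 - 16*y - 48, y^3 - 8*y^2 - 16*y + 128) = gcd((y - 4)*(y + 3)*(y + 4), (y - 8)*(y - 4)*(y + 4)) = y^2 - 16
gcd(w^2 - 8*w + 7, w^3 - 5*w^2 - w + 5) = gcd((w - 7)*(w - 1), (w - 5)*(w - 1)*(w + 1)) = w - 1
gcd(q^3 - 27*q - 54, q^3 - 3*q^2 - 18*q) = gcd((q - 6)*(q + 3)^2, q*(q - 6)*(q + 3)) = q^2 - 3*q - 18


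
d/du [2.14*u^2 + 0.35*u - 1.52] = 4.28*u + 0.35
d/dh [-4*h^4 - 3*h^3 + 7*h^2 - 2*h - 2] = -16*h^3 - 9*h^2 + 14*h - 2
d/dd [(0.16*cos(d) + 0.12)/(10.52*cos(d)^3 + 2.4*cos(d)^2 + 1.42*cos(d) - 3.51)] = (3.3664*cos(d)^3 + 4.1712*cos(d)^2 + 0.576*cos(d) + 0.732)*sin(d)/(110.6704*cos(d)^6 + 50.496*cos(d)^5 + 35.6368*cos(d)^4 - 67.0344*cos(d)^3 - 14.8316*cos(d)^2 - 9.9684*cos(d) + 12.3201)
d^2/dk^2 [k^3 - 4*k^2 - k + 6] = 6*k - 8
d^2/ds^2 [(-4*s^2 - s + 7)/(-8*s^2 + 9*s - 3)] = 32*(22*s^3 - 102*s^2 + 90*s - 21)/(512*s^6 - 1728*s^5 + 2520*s^4 - 2025*s^3 + 945*s^2 - 243*s + 27)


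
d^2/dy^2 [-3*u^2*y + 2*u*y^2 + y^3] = 4*u + 6*y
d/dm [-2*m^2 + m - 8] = 1 - 4*m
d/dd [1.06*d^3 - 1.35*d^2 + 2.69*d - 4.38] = 3.18*d^2 - 2.7*d + 2.69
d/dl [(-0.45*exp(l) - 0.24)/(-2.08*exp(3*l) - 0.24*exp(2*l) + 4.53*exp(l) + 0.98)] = (-1.872*exp(3*l) - 1.6056*exp(2*l) - 0.1152*exp(l) + 0.6462)*exp(l)/(4.3264*exp(6*l) + 0.9984*exp(5*l) - 18.7872*exp(4*l) - 6.2512*exp(3*l) + 20.0505*exp(2*l) + 8.8788*exp(l) + 0.9604)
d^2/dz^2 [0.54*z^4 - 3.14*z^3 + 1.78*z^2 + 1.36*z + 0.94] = 6.48*z^2 - 18.84*z + 3.56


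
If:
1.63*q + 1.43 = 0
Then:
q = -0.88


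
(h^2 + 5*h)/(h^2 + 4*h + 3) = h*(h + 5)/(h^2 + 4*h + 3)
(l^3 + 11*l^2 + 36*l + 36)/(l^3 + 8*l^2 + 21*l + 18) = (l + 6)/(l + 3)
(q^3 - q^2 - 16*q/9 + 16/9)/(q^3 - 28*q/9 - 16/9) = (3*q^2 - 7*q + 4)/(3*q^2 - 4*q - 4)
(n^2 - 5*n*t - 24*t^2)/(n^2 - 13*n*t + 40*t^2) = (-n - 3*t)/(-n + 5*t)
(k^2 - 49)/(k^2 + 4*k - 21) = (k - 7)/(k - 3)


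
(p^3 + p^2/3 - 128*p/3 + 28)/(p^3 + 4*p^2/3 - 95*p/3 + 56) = (3*p^2 - 20*p + 12)/(3*p^2 - 17*p + 24)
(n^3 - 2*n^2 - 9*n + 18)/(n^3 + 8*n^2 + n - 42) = (n - 3)/(n + 7)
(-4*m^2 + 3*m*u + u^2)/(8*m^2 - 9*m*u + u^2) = (4*m + u)/(-8*m + u)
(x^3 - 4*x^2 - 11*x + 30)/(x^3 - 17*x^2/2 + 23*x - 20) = 2*(x^2 - 2*x - 15)/(2*x^2 - 13*x + 20)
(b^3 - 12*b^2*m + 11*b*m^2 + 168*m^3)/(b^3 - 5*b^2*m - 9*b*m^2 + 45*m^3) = (b^2 - 15*b*m + 56*m^2)/(b^2 - 8*b*m + 15*m^2)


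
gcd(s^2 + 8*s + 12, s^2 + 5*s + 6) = s + 2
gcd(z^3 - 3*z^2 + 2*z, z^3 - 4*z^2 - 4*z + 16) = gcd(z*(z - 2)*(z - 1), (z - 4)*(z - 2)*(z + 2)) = z - 2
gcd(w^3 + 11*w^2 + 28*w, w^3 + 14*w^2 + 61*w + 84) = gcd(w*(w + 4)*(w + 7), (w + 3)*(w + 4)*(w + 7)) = w^2 + 11*w + 28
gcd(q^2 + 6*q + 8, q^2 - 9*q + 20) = 1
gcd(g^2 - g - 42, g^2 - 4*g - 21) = g - 7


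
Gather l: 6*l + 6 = 6*l + 6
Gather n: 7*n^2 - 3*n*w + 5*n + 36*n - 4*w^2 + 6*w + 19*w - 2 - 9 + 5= 7*n^2 + n*(41 - 3*w) - 4*w^2 + 25*w - 6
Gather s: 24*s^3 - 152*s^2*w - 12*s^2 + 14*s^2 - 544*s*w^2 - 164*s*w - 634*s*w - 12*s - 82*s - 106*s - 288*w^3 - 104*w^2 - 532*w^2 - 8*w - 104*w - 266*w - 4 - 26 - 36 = 24*s^3 + s^2*(2 - 152*w) + s*(-544*w^2 - 798*w - 200) - 288*w^3 - 636*w^2 - 378*w - 66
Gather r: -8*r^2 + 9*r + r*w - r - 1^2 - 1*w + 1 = -8*r^2 + r*(w + 8) - w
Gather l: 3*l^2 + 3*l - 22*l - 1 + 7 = 3*l^2 - 19*l + 6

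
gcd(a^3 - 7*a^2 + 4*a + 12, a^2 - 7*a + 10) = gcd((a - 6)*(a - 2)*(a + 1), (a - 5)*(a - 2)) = a - 2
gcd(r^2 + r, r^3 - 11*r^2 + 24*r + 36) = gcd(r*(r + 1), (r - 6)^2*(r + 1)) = r + 1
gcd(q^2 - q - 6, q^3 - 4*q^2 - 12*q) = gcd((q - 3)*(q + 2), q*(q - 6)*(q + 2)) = q + 2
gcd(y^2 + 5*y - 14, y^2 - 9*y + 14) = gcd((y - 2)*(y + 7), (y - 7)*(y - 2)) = y - 2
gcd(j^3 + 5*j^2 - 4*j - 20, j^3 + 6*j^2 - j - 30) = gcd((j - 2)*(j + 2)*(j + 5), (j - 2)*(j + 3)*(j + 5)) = j^2 + 3*j - 10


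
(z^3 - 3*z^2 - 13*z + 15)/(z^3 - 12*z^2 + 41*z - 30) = (z + 3)/(z - 6)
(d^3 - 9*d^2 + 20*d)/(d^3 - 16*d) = (d - 5)/(d + 4)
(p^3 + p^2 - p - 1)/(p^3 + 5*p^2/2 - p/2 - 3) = 2*(p^2 + 2*p + 1)/(2*p^2 + 7*p + 6)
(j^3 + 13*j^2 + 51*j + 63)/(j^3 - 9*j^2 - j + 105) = (j^2 + 10*j + 21)/(j^2 - 12*j + 35)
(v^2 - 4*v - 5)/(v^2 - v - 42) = (-v^2 + 4*v + 5)/(-v^2 + v + 42)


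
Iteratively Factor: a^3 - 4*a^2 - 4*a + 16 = (a - 2)*(a^2 - 2*a - 8) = (a - 4)*(a - 2)*(a + 2)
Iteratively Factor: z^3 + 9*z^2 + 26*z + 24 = (z + 2)*(z^2 + 7*z + 12) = (z + 2)*(z + 4)*(z + 3)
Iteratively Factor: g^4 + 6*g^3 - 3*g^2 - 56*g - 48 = (g + 4)*(g^3 + 2*g^2 - 11*g - 12) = (g + 4)^2*(g^2 - 2*g - 3) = (g - 3)*(g + 4)^2*(g + 1)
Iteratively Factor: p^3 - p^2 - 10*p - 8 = (p + 2)*(p^2 - 3*p - 4) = (p + 1)*(p + 2)*(p - 4)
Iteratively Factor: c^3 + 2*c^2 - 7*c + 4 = (c + 4)*(c^2 - 2*c + 1) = (c - 1)*(c + 4)*(c - 1)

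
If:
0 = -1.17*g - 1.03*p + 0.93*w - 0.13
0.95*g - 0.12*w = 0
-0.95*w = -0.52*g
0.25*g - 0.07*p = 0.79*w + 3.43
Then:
No Solution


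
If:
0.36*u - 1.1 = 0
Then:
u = 3.06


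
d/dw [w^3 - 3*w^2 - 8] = 3*w*(w - 2)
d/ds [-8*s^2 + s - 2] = 1 - 16*s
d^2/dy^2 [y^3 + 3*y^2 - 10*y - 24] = 6*y + 6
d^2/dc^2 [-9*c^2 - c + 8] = -18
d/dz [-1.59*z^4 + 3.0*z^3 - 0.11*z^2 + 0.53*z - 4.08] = -6.36*z^3 + 9.0*z^2 - 0.22*z + 0.53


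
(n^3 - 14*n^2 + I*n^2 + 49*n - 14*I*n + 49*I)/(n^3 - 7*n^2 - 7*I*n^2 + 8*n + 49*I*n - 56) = (n - 7)/(n - 8*I)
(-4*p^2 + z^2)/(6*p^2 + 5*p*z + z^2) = (-2*p + z)/(3*p + z)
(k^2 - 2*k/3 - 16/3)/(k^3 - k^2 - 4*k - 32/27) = 9*(k + 2)/(9*k^2 + 15*k + 4)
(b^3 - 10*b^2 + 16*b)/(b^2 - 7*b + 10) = b*(b - 8)/(b - 5)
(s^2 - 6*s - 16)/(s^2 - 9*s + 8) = (s + 2)/(s - 1)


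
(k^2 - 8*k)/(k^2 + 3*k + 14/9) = 9*k*(k - 8)/(9*k^2 + 27*k + 14)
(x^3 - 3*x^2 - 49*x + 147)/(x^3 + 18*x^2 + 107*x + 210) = (x^2 - 10*x + 21)/(x^2 + 11*x + 30)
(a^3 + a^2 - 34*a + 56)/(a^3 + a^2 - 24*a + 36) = (a^2 + 3*a - 28)/(a^2 + 3*a - 18)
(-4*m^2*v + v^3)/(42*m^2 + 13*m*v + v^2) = v*(-4*m^2 + v^2)/(42*m^2 + 13*m*v + v^2)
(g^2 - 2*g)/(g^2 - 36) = g*(g - 2)/(g^2 - 36)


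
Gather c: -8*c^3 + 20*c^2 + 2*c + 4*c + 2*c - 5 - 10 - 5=-8*c^3 + 20*c^2 + 8*c - 20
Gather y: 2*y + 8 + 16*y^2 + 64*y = 16*y^2 + 66*y + 8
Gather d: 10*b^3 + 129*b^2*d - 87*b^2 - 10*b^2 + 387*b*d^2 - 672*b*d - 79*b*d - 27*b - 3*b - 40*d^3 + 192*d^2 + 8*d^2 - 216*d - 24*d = 10*b^3 - 97*b^2 - 30*b - 40*d^3 + d^2*(387*b + 200) + d*(129*b^2 - 751*b - 240)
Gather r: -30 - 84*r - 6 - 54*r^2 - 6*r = -54*r^2 - 90*r - 36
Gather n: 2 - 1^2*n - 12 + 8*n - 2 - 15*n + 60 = 48 - 8*n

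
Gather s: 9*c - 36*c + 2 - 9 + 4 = -27*c - 3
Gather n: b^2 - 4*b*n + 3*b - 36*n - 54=b^2 + 3*b + n*(-4*b - 36) - 54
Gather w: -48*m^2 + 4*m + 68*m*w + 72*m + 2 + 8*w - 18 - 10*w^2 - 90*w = -48*m^2 + 76*m - 10*w^2 + w*(68*m - 82) - 16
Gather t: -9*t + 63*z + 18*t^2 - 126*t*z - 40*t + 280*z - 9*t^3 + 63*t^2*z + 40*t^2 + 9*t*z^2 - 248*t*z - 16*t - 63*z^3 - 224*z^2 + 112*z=-9*t^3 + t^2*(63*z + 58) + t*(9*z^2 - 374*z - 65) - 63*z^3 - 224*z^2 + 455*z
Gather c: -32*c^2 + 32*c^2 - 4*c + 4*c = 0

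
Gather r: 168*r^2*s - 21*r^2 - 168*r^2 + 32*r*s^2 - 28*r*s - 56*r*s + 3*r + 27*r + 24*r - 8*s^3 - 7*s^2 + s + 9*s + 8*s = r^2*(168*s - 189) + r*(32*s^2 - 84*s + 54) - 8*s^3 - 7*s^2 + 18*s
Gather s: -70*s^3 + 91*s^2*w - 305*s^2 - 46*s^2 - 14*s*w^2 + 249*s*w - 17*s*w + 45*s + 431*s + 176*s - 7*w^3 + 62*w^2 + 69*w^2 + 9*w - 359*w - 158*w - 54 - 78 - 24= -70*s^3 + s^2*(91*w - 351) + s*(-14*w^2 + 232*w + 652) - 7*w^3 + 131*w^2 - 508*w - 156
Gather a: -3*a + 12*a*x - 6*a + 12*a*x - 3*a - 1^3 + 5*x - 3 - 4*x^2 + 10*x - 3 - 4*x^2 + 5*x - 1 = a*(24*x - 12) - 8*x^2 + 20*x - 8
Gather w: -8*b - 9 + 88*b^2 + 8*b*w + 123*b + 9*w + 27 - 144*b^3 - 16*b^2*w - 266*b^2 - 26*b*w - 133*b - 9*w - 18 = -144*b^3 - 178*b^2 - 18*b + w*(-16*b^2 - 18*b)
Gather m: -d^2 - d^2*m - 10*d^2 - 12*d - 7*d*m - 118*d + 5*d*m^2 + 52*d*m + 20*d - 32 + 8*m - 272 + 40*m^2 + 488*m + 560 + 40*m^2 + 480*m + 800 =-11*d^2 - 110*d + m^2*(5*d + 80) + m*(-d^2 + 45*d + 976) + 1056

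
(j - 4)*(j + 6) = j^2 + 2*j - 24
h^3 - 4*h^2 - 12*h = h*(h - 6)*(h + 2)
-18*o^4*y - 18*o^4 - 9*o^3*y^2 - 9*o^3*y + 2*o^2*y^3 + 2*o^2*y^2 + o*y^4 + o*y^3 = (-3*o + y)*(2*o + y)*(3*o + y)*(o*y + o)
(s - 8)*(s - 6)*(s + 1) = s^3 - 13*s^2 + 34*s + 48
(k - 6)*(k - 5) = k^2 - 11*k + 30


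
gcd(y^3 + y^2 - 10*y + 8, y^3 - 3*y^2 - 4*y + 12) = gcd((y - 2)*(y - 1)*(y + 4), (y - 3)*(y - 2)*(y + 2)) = y - 2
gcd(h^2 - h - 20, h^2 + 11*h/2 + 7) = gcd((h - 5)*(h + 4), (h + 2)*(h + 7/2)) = 1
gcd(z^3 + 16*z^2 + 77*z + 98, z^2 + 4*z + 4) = z + 2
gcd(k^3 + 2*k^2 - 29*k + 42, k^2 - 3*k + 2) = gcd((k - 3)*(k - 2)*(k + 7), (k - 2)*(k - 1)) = k - 2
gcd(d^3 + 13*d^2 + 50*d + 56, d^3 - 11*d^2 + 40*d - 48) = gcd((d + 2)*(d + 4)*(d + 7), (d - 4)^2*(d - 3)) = 1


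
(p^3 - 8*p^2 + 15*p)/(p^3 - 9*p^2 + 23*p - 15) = p/(p - 1)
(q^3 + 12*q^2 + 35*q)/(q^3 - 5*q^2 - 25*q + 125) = q*(q + 7)/(q^2 - 10*q + 25)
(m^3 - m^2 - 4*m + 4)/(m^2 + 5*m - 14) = (m^2 + m - 2)/(m + 7)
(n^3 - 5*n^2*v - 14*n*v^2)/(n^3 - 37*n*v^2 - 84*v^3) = n*(n + 2*v)/(n^2 + 7*n*v + 12*v^2)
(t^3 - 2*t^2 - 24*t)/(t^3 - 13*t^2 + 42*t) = (t + 4)/(t - 7)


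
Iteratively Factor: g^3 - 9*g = (g + 3)*(g^2 - 3*g) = (g - 3)*(g + 3)*(g)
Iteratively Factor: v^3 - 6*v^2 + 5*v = (v)*(v^2 - 6*v + 5) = v*(v - 5)*(v - 1)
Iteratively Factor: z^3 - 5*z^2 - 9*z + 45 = (z - 3)*(z^2 - 2*z - 15) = (z - 5)*(z - 3)*(z + 3)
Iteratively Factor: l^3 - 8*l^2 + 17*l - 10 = (l - 2)*(l^2 - 6*l + 5) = (l - 2)*(l - 1)*(l - 5)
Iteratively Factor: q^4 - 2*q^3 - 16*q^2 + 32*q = (q + 4)*(q^3 - 6*q^2 + 8*q) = q*(q + 4)*(q^2 - 6*q + 8) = q*(q - 4)*(q + 4)*(q - 2)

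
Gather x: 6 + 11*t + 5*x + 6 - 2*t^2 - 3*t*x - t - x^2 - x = -2*t^2 + 10*t - x^2 + x*(4 - 3*t) + 12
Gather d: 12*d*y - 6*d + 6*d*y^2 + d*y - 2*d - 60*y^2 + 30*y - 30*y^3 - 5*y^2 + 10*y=d*(6*y^2 + 13*y - 8) - 30*y^3 - 65*y^2 + 40*y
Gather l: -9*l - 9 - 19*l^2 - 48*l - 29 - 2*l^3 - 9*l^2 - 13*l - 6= -2*l^3 - 28*l^2 - 70*l - 44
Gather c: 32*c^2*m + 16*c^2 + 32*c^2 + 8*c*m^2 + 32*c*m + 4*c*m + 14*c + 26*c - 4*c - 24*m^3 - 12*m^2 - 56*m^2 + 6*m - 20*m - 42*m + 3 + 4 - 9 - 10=c^2*(32*m + 48) + c*(8*m^2 + 36*m + 36) - 24*m^3 - 68*m^2 - 56*m - 12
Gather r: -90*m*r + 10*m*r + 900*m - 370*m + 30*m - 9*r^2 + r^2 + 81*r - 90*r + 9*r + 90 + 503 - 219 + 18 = -80*m*r + 560*m - 8*r^2 + 392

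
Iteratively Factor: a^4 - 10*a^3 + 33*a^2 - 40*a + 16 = (a - 1)*(a^3 - 9*a^2 + 24*a - 16) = (a - 1)^2*(a^2 - 8*a + 16) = (a - 4)*(a - 1)^2*(a - 4)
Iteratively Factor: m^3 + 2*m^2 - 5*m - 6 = (m + 3)*(m^2 - m - 2) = (m + 1)*(m + 3)*(m - 2)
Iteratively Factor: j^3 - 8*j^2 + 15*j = (j - 5)*(j^2 - 3*j) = j*(j - 5)*(j - 3)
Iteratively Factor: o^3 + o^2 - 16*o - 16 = (o + 1)*(o^2 - 16) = (o - 4)*(o + 1)*(o + 4)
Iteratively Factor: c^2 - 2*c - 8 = (c + 2)*(c - 4)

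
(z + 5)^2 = z^2 + 10*z + 25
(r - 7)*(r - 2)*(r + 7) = r^3 - 2*r^2 - 49*r + 98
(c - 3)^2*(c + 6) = c^3 - 27*c + 54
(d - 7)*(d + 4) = d^2 - 3*d - 28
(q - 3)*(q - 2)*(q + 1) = q^3 - 4*q^2 + q + 6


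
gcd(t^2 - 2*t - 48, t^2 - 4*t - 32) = t - 8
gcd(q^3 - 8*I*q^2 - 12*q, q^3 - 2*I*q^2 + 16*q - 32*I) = q - 2*I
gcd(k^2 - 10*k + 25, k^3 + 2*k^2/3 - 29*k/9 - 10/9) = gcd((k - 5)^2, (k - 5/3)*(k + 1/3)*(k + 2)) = 1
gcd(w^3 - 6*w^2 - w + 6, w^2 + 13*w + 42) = 1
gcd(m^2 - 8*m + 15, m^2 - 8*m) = 1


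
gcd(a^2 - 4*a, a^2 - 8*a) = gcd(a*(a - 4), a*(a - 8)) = a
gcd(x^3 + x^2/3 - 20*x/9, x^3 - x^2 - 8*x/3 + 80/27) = x^2 + x/3 - 20/9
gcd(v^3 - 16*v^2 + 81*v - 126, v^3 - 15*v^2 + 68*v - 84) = v^2 - 13*v + 42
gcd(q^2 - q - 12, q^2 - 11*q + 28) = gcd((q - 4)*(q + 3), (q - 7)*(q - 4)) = q - 4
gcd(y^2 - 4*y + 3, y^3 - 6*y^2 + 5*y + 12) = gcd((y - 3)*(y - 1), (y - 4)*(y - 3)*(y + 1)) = y - 3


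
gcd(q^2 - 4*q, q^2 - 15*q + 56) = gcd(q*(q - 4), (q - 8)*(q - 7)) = 1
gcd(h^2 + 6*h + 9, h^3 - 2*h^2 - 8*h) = 1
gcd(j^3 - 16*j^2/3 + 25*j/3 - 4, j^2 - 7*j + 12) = j - 3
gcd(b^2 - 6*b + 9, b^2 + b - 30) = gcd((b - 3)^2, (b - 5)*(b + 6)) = 1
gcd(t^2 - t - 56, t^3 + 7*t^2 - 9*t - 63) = t + 7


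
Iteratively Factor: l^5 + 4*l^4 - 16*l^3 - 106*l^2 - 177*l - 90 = (l + 3)*(l^4 + l^3 - 19*l^2 - 49*l - 30) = (l + 1)*(l + 3)*(l^3 - 19*l - 30) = (l - 5)*(l + 1)*(l + 3)*(l^2 + 5*l + 6) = (l - 5)*(l + 1)*(l + 3)^2*(l + 2)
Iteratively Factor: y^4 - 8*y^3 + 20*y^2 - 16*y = (y - 4)*(y^3 - 4*y^2 + 4*y) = (y - 4)*(y - 2)*(y^2 - 2*y) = (y - 4)*(y - 2)^2*(y)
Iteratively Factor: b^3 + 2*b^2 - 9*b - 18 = (b + 3)*(b^2 - b - 6) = (b - 3)*(b + 3)*(b + 2)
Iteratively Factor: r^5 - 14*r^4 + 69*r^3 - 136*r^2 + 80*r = (r)*(r^4 - 14*r^3 + 69*r^2 - 136*r + 80) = r*(r - 1)*(r^3 - 13*r^2 + 56*r - 80) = r*(r - 4)*(r - 1)*(r^2 - 9*r + 20) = r*(r - 5)*(r - 4)*(r - 1)*(r - 4)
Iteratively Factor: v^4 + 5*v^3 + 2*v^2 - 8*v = (v + 2)*(v^3 + 3*v^2 - 4*v) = (v + 2)*(v + 4)*(v^2 - v) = (v - 1)*(v + 2)*(v + 4)*(v)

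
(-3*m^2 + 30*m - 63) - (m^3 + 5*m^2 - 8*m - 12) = -m^3 - 8*m^2 + 38*m - 51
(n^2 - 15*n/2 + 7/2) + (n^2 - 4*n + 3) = 2*n^2 - 23*n/2 + 13/2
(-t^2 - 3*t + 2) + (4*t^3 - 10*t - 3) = 4*t^3 - t^2 - 13*t - 1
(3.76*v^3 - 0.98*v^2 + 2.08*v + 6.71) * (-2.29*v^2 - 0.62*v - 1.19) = -8.6104*v^5 - 0.0869999999999997*v^4 - 8.63*v^3 - 15.4893*v^2 - 6.6354*v - 7.9849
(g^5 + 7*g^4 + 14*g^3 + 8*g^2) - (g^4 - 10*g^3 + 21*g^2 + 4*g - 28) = g^5 + 6*g^4 + 24*g^3 - 13*g^2 - 4*g + 28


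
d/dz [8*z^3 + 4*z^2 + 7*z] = 24*z^2 + 8*z + 7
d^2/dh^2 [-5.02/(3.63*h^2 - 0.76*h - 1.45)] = (-132.296076*h^2 + 27.698352*h + 5.02*(7.26*h - 0.76)*(14.52*h - 1.52) + 52.84554)/(-3.63*h^2 + 0.76*h + 1.45)^3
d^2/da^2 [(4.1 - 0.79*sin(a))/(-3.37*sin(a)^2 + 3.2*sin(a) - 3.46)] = (-8.971951*sin(a)^5 + 177.7338*sin(a)^4 - 59.42995*sin(a)^3 - 437.3699*sin(a)^2 + 245.954688*sin(a) + 29.1394)/(38.272753*sin(a)^6 - 109.02624*sin(a)^5 + 221.411022*sin(a)^4 - 256.64384*sin(a)^3 + 227.324076*sin(a)^2 - 114.92736*sin(a) + 41.421736)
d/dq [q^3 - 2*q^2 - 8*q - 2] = 3*q^2 - 4*q - 8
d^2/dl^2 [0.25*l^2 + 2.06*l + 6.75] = 0.500000000000000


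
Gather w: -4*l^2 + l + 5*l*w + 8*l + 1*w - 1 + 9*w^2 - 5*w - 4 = -4*l^2 + 9*l + 9*w^2 + w*(5*l - 4) - 5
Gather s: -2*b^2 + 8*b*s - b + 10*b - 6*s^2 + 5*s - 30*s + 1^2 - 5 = -2*b^2 + 9*b - 6*s^2 + s*(8*b - 25) - 4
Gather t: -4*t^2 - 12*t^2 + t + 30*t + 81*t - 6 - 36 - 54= -16*t^2 + 112*t - 96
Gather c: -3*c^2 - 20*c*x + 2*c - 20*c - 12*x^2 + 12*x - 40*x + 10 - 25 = -3*c^2 + c*(-20*x - 18) - 12*x^2 - 28*x - 15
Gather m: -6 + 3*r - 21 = 3*r - 27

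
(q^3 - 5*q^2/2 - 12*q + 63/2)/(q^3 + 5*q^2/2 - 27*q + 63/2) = (2*q^2 + q - 21)/(2*q^2 + 11*q - 21)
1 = 1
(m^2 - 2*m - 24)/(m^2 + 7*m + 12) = (m - 6)/(m + 3)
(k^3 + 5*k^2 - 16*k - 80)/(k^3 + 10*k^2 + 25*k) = (k^2 - 16)/(k*(k + 5))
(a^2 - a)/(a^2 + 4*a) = (a - 1)/(a + 4)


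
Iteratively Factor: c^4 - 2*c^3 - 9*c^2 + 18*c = (c - 3)*(c^3 + c^2 - 6*c) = (c - 3)*(c + 3)*(c^2 - 2*c) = (c - 3)*(c - 2)*(c + 3)*(c)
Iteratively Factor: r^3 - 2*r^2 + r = (r - 1)*(r^2 - r) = (r - 1)^2*(r)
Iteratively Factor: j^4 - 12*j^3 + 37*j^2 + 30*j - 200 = (j - 5)*(j^3 - 7*j^2 + 2*j + 40) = (j - 5)*(j + 2)*(j^2 - 9*j + 20) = (j - 5)^2*(j + 2)*(j - 4)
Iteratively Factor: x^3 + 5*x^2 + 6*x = (x + 2)*(x^2 + 3*x) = x*(x + 2)*(x + 3)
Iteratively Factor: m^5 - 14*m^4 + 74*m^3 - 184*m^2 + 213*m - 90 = (m - 5)*(m^4 - 9*m^3 + 29*m^2 - 39*m + 18) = (m - 5)*(m - 3)*(m^3 - 6*m^2 + 11*m - 6) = (m - 5)*(m - 3)*(m - 2)*(m^2 - 4*m + 3) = (m - 5)*(m - 3)^2*(m - 2)*(m - 1)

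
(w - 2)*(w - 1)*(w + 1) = w^3 - 2*w^2 - w + 2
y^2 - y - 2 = (y - 2)*(y + 1)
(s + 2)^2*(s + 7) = s^3 + 11*s^2 + 32*s + 28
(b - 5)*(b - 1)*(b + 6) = b^3 - 31*b + 30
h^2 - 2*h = h*(h - 2)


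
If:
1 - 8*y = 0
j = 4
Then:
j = 4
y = 1/8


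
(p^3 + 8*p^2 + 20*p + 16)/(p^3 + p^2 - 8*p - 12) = (p + 4)/(p - 3)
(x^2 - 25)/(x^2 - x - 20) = (x + 5)/(x + 4)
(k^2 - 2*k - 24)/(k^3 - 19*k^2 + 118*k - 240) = (k + 4)/(k^2 - 13*k + 40)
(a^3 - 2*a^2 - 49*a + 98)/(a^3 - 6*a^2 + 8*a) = (a^2 - 49)/(a*(a - 4))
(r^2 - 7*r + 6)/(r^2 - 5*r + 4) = (r - 6)/(r - 4)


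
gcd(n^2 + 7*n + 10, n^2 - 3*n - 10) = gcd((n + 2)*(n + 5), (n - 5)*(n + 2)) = n + 2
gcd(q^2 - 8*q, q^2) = q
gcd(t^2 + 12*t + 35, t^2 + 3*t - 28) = t + 7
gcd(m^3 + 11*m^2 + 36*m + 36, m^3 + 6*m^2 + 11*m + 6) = m^2 + 5*m + 6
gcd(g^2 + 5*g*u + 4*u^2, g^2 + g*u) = g + u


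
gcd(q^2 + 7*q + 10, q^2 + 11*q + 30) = q + 5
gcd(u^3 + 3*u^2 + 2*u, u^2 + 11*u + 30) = 1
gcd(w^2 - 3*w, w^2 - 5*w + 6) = w - 3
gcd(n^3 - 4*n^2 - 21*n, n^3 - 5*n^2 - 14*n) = n^2 - 7*n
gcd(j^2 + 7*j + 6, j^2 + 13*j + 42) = j + 6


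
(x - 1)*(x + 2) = x^2 + x - 2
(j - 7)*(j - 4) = j^2 - 11*j + 28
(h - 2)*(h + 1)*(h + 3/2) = h^3 + h^2/2 - 7*h/2 - 3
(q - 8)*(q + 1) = q^2 - 7*q - 8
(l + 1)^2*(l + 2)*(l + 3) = l^4 + 7*l^3 + 17*l^2 + 17*l + 6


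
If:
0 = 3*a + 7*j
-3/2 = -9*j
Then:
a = -7/18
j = 1/6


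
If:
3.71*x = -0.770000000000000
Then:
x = -0.21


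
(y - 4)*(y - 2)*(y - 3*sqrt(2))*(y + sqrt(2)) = y^4 - 6*y^3 - 2*sqrt(2)*y^3 + 2*y^2 + 12*sqrt(2)*y^2 - 16*sqrt(2)*y + 36*y - 48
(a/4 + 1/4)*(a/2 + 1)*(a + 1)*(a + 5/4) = a^4/8 + 21*a^3/32 + 5*a^2/4 + 33*a/32 + 5/16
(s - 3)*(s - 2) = s^2 - 5*s + 6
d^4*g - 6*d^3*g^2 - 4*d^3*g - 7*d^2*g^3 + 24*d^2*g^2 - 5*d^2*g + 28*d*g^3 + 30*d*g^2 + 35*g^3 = (d - 5)*(d - 7*g)*(d + g)*(d*g + g)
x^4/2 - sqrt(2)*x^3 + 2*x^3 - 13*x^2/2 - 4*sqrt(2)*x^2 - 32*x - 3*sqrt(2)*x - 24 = (x/2 + sqrt(2))*(x + 1)*(x + 3)*(x - 4*sqrt(2))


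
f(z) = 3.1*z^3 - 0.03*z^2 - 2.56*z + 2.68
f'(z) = 9.3*z^2 - 0.06*z - 2.56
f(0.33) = 1.94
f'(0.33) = -1.57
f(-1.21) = 0.24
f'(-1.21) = 11.13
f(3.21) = 96.69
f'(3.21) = 93.08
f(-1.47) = -3.47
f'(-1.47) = 17.62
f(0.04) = 2.58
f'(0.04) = -2.55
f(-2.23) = -26.14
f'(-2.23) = 43.82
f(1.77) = 15.25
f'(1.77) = 26.47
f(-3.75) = -151.62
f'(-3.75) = 128.45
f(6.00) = 655.84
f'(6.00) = 331.88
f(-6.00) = -652.64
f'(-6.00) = 332.60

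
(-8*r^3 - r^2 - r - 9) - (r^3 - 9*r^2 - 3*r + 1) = -9*r^3 + 8*r^2 + 2*r - 10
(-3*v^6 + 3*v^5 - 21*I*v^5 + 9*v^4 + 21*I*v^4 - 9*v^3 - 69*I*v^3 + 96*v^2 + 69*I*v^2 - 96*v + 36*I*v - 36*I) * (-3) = 9*v^6 - 9*v^5 + 63*I*v^5 - 27*v^4 - 63*I*v^4 + 27*v^3 + 207*I*v^3 - 288*v^2 - 207*I*v^2 + 288*v - 108*I*v + 108*I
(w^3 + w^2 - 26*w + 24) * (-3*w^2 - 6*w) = -3*w^5 - 9*w^4 + 72*w^3 + 84*w^2 - 144*w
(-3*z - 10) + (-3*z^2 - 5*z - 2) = -3*z^2 - 8*z - 12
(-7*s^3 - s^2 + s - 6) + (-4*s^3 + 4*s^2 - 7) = -11*s^3 + 3*s^2 + s - 13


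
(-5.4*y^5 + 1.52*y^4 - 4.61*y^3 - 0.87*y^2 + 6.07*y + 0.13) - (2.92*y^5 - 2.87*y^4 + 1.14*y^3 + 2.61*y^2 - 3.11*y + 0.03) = -8.32*y^5 + 4.39*y^4 - 5.75*y^3 - 3.48*y^2 + 9.18*y + 0.1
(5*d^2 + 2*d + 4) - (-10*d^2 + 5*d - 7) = 15*d^2 - 3*d + 11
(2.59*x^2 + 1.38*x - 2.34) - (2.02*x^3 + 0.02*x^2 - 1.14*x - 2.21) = -2.02*x^3 + 2.57*x^2 + 2.52*x - 0.13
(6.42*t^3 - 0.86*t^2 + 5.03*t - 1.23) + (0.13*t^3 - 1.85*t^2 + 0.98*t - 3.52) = 6.55*t^3 - 2.71*t^2 + 6.01*t - 4.75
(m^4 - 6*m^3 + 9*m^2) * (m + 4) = m^5 - 2*m^4 - 15*m^3 + 36*m^2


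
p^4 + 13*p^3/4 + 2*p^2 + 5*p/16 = p*(p + 1/4)*(p + 1/2)*(p + 5/2)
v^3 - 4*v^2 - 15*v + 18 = (v - 6)*(v - 1)*(v + 3)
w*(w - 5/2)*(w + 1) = w^3 - 3*w^2/2 - 5*w/2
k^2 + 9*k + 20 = (k + 4)*(k + 5)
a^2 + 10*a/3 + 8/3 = (a + 4/3)*(a + 2)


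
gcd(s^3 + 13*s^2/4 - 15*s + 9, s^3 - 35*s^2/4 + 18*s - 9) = s^2 - 11*s/4 + 3/2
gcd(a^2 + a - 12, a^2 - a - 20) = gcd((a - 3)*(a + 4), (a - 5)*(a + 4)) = a + 4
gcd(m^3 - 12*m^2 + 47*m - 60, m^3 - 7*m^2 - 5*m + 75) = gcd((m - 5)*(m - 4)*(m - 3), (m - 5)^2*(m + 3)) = m - 5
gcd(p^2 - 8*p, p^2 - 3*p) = p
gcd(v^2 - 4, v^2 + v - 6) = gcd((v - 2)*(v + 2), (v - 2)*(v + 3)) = v - 2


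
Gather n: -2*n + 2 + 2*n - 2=0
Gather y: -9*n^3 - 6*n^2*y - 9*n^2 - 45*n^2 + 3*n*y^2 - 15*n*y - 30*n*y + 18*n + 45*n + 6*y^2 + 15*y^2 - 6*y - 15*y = -9*n^3 - 54*n^2 + 63*n + y^2*(3*n + 21) + y*(-6*n^2 - 45*n - 21)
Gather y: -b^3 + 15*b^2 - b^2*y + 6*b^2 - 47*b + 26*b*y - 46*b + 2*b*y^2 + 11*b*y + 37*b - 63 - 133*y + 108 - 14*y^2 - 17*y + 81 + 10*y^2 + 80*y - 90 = -b^3 + 21*b^2 - 56*b + y^2*(2*b - 4) + y*(-b^2 + 37*b - 70) + 36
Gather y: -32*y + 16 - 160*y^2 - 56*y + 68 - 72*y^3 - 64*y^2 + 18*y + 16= -72*y^3 - 224*y^2 - 70*y + 100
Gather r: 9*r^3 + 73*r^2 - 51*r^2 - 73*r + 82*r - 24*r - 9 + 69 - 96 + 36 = 9*r^3 + 22*r^2 - 15*r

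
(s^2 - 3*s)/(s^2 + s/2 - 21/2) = 2*s/(2*s + 7)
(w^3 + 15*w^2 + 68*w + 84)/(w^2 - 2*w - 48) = (w^2 + 9*w + 14)/(w - 8)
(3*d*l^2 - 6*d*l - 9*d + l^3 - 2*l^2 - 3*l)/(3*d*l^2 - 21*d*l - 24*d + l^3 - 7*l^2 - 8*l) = (l - 3)/(l - 8)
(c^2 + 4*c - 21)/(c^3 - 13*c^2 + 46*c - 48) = (c + 7)/(c^2 - 10*c + 16)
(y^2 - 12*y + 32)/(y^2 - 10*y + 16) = (y - 4)/(y - 2)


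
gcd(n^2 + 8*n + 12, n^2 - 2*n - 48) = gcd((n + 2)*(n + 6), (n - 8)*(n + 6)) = n + 6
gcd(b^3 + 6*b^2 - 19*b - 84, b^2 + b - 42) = b + 7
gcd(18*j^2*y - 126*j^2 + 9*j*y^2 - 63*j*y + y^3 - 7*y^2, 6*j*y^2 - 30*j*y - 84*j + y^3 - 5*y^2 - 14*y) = 6*j*y - 42*j + y^2 - 7*y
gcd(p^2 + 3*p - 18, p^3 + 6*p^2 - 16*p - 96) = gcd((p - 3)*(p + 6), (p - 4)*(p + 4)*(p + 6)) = p + 6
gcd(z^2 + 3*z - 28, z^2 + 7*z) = z + 7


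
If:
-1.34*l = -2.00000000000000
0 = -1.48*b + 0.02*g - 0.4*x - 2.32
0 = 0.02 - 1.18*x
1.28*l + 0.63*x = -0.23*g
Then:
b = -1.69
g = -8.35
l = 1.49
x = 0.02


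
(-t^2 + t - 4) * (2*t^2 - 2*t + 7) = -2*t^4 + 4*t^3 - 17*t^2 + 15*t - 28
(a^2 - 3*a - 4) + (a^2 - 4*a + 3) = 2*a^2 - 7*a - 1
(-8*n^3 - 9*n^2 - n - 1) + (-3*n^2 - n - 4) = -8*n^3 - 12*n^2 - 2*n - 5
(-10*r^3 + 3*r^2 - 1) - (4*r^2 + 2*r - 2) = -10*r^3 - r^2 - 2*r + 1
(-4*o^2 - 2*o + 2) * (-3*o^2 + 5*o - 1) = 12*o^4 - 14*o^3 - 12*o^2 + 12*o - 2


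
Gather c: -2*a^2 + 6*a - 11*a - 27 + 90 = -2*a^2 - 5*a + 63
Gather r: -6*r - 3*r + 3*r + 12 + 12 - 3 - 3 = 18 - 6*r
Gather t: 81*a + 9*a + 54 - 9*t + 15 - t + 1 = 90*a - 10*t + 70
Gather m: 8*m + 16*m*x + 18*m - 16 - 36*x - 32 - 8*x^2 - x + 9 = m*(16*x + 26) - 8*x^2 - 37*x - 39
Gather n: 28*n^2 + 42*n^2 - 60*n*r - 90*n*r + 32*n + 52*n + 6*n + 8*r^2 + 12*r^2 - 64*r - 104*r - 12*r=70*n^2 + n*(90 - 150*r) + 20*r^2 - 180*r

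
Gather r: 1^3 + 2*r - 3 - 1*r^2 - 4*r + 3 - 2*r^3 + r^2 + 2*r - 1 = -2*r^3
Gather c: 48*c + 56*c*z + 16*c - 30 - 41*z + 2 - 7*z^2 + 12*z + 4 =c*(56*z + 64) - 7*z^2 - 29*z - 24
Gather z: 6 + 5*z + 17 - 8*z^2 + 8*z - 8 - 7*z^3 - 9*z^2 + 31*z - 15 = -7*z^3 - 17*z^2 + 44*z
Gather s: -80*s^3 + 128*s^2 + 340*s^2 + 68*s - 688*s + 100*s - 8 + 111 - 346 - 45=-80*s^3 + 468*s^2 - 520*s - 288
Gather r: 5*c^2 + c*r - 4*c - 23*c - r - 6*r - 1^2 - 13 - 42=5*c^2 - 27*c + r*(c - 7) - 56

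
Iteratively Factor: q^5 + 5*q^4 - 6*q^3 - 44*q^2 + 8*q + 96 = (q + 2)*(q^4 + 3*q^3 - 12*q^2 - 20*q + 48) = (q - 2)*(q + 2)*(q^3 + 5*q^2 - 2*q - 24) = (q - 2)*(q + 2)*(q + 4)*(q^2 + q - 6) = (q - 2)*(q + 2)*(q + 3)*(q + 4)*(q - 2)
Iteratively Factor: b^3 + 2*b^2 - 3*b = (b - 1)*(b^2 + 3*b) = b*(b - 1)*(b + 3)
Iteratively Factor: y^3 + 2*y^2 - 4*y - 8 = (y + 2)*(y^2 - 4) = (y + 2)^2*(y - 2)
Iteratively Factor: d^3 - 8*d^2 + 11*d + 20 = (d - 5)*(d^2 - 3*d - 4) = (d - 5)*(d + 1)*(d - 4)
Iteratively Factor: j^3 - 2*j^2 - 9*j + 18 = (j - 3)*(j^2 + j - 6) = (j - 3)*(j + 3)*(j - 2)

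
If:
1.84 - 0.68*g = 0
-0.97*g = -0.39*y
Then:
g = 2.71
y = 6.73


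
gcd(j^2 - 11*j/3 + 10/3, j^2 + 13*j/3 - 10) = j - 5/3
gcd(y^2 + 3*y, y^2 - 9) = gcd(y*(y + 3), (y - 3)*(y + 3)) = y + 3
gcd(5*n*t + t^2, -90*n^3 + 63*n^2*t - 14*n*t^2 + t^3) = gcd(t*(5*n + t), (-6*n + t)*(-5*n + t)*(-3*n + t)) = 1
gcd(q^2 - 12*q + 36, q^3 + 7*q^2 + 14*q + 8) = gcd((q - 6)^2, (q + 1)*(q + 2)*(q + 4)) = 1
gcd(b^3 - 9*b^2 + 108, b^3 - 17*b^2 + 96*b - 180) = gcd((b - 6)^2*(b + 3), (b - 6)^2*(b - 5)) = b^2 - 12*b + 36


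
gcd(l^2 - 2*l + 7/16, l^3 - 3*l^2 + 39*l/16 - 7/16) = l^2 - 2*l + 7/16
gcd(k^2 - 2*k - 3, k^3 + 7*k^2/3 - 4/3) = k + 1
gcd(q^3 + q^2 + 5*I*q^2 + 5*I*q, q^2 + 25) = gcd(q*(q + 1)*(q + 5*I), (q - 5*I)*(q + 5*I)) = q + 5*I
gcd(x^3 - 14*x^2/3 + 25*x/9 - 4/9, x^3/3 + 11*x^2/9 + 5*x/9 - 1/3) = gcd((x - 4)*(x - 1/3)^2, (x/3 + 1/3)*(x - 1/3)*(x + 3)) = x - 1/3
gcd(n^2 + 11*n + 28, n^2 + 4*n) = n + 4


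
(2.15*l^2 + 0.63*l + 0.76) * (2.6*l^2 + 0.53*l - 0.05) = 5.59*l^4 + 2.7775*l^3 + 2.2024*l^2 + 0.3713*l - 0.038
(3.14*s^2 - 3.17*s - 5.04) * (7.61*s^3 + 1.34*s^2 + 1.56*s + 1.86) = 23.8954*s^5 - 19.9161*s^4 - 37.7038*s^3 - 5.8584*s^2 - 13.7586*s - 9.3744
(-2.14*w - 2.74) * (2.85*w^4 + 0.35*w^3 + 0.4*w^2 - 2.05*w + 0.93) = -6.099*w^5 - 8.558*w^4 - 1.815*w^3 + 3.291*w^2 + 3.6268*w - 2.5482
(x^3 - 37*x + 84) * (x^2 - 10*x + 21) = x^5 - 10*x^4 - 16*x^3 + 454*x^2 - 1617*x + 1764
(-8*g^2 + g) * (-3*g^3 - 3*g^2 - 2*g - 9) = 24*g^5 + 21*g^4 + 13*g^3 + 70*g^2 - 9*g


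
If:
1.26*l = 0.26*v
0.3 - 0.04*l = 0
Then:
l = 7.50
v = 36.35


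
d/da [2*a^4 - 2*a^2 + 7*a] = 8*a^3 - 4*a + 7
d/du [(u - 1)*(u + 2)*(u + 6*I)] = 3*u^2 + u*(2 + 12*I) - 2 + 6*I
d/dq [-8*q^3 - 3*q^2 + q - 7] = -24*q^2 - 6*q + 1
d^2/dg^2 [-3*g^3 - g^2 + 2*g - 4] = -18*g - 2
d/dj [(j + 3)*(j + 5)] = 2*j + 8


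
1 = 1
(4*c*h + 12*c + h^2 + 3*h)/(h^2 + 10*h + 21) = (4*c + h)/(h + 7)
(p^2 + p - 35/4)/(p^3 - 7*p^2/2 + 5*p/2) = (p + 7/2)/(p*(p - 1))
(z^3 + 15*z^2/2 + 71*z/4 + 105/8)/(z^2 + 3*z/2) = z + 6 + 35/(4*z)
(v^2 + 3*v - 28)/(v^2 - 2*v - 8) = (v + 7)/(v + 2)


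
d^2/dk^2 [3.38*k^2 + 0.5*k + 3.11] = 6.76000000000000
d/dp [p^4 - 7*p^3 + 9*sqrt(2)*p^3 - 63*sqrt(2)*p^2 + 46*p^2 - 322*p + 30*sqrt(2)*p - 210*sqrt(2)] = 4*p^3 - 21*p^2 + 27*sqrt(2)*p^2 - 126*sqrt(2)*p + 92*p - 322 + 30*sqrt(2)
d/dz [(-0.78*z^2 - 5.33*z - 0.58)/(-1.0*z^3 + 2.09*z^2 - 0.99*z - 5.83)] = (-0.78*z^4 - 10.66*z^3 + 10.1719*z^2 + 11.5192*z + 30.4997)/(1.0*z^6 - 4.18*z^5 + 6.3481*z^4 + 7.5218*z^3 - 23.3893*z^2 + 11.5434*z + 33.9889)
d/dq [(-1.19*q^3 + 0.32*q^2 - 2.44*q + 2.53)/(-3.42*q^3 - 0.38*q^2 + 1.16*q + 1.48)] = (1.5466*q^4 - 19.4504*q^3 + 20.1182*q^2 + 2.87*q - 6.546)/(11.6964*q^6 + 2.5992*q^5 - 7.79*q^4 - 11.0048*q^3 + 0.2208*q^2 + 3.4336*q + 2.1904)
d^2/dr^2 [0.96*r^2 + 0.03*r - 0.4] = 1.92000000000000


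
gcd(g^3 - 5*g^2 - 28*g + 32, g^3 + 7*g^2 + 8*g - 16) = g^2 + 3*g - 4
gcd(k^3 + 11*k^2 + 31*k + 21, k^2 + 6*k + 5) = k + 1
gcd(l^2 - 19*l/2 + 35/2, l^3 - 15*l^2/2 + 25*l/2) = l - 5/2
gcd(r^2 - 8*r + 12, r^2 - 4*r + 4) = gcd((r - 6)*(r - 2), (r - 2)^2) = r - 2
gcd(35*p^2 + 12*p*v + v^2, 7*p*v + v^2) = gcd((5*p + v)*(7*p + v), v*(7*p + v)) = 7*p + v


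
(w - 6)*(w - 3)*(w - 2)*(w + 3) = w^4 - 8*w^3 + 3*w^2 + 72*w - 108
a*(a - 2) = a^2 - 2*a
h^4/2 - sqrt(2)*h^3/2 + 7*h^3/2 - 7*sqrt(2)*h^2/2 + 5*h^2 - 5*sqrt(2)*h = h*(h/2 + 1)*(h + 5)*(h - sqrt(2))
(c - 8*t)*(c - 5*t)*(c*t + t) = c^3*t - 13*c^2*t^2 + c^2*t + 40*c*t^3 - 13*c*t^2 + 40*t^3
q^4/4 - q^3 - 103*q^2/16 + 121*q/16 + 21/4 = (q/4 + 1)*(q - 7)*(q - 3/2)*(q + 1/2)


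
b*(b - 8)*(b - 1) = b^3 - 9*b^2 + 8*b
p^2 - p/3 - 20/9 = (p - 5/3)*(p + 4/3)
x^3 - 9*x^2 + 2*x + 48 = (x - 8)*(x - 3)*(x + 2)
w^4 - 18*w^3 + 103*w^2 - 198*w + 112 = (w - 8)*(w - 7)*(w - 2)*(w - 1)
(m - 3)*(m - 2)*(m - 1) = m^3 - 6*m^2 + 11*m - 6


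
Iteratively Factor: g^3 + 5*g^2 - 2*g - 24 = (g + 3)*(g^2 + 2*g - 8) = (g - 2)*(g + 3)*(g + 4)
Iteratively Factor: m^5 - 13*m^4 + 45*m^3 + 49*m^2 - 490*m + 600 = (m - 5)*(m^4 - 8*m^3 + 5*m^2 + 74*m - 120) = (m - 5)^2*(m^3 - 3*m^2 - 10*m + 24) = (m - 5)^2*(m - 4)*(m^2 + m - 6) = (m - 5)^2*(m - 4)*(m - 2)*(m + 3)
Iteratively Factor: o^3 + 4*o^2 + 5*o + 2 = (o + 1)*(o^2 + 3*o + 2) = (o + 1)^2*(o + 2)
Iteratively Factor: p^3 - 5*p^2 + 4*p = (p)*(p^2 - 5*p + 4) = p*(p - 4)*(p - 1)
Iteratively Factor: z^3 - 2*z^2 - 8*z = (z)*(z^2 - 2*z - 8) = z*(z + 2)*(z - 4)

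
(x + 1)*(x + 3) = x^2 + 4*x + 3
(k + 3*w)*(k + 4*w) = k^2 + 7*k*w + 12*w^2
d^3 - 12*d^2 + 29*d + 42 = (d - 7)*(d - 6)*(d + 1)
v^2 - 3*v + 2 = (v - 2)*(v - 1)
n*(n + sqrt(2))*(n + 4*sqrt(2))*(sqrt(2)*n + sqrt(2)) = sqrt(2)*n^4 + sqrt(2)*n^3 + 10*n^3 + 10*n^2 + 8*sqrt(2)*n^2 + 8*sqrt(2)*n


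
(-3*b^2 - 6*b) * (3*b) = -9*b^3 - 18*b^2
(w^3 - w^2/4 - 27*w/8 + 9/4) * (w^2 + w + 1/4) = w^5 + 3*w^4/4 - 27*w^3/8 - 19*w^2/16 + 45*w/32 + 9/16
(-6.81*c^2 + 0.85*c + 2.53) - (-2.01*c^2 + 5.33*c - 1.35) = -4.8*c^2 - 4.48*c + 3.88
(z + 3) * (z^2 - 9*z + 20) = z^3 - 6*z^2 - 7*z + 60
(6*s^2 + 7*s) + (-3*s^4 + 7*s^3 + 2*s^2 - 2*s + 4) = -3*s^4 + 7*s^3 + 8*s^2 + 5*s + 4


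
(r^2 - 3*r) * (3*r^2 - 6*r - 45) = 3*r^4 - 15*r^3 - 27*r^2 + 135*r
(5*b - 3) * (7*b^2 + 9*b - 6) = 35*b^3 + 24*b^2 - 57*b + 18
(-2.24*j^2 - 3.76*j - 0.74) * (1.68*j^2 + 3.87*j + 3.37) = -3.7632*j^4 - 14.9856*j^3 - 23.3432*j^2 - 15.535*j - 2.4938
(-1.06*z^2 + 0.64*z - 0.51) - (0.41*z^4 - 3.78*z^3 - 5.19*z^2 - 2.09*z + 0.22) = -0.41*z^4 + 3.78*z^3 + 4.13*z^2 + 2.73*z - 0.73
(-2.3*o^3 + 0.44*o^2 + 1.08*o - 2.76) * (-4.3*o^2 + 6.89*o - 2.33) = 9.89*o^5 - 17.739*o^4 + 3.7466*o^3 + 18.284*o^2 - 21.5328*o + 6.4308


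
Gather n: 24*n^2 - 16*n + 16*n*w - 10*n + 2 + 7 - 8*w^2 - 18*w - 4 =24*n^2 + n*(16*w - 26) - 8*w^2 - 18*w + 5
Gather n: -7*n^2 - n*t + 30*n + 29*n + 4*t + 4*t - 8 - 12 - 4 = -7*n^2 + n*(59 - t) + 8*t - 24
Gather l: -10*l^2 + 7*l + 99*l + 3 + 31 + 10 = -10*l^2 + 106*l + 44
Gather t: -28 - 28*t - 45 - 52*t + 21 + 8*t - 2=-72*t - 54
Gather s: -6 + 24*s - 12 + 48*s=72*s - 18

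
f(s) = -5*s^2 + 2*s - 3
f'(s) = 2 - 10*s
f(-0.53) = -5.46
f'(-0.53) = 7.30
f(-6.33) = -216.00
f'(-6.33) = 65.30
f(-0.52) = -5.39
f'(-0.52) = 7.20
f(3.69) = -63.70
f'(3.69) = -34.90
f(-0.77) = -7.50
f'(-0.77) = 9.70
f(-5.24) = -150.77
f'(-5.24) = 54.40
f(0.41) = -3.02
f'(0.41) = -2.10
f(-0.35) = -4.31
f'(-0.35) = 5.50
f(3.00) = -42.00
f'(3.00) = -28.00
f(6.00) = -171.00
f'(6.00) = -58.00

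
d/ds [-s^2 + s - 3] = 1 - 2*s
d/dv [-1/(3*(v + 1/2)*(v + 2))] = 2*(4*v + 5)/(3*(v + 2)^2*(2*v + 1)^2)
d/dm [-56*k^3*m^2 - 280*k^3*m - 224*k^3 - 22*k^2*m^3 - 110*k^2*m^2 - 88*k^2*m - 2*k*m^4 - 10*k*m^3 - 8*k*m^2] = 2*k*(-56*k^2*m - 140*k^2 - 33*k*m^2 - 110*k*m - 44*k - 4*m^3 - 15*m^2 - 8*m)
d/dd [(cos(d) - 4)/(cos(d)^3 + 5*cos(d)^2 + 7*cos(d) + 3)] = (-9*cos(d) + cos(2*d) - 30)*sin(d)/((cos(d) + 1)^3*(cos(d) + 3)^2)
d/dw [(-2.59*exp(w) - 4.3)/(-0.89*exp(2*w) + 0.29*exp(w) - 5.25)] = (-2.3051*exp(2*w) - 7.654*exp(w) + 14.8445)*exp(w)/(0.7921*exp(4*w) - 0.5162*exp(3*w) + 9.4291*exp(2*w) - 3.045*exp(w) + 27.5625)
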